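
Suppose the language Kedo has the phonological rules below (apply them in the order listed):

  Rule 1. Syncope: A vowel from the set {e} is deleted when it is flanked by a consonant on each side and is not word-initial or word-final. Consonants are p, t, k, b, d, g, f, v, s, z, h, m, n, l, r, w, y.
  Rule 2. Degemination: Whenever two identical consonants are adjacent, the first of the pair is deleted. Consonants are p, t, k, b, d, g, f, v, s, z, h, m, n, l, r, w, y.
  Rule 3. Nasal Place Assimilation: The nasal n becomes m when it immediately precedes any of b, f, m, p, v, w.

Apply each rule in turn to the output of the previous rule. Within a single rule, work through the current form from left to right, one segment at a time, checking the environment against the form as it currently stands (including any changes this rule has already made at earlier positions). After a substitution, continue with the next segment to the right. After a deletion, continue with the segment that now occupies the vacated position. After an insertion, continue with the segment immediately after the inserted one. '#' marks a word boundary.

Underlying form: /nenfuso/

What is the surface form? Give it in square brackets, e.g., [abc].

[mfuso]

Rule 1 Syncope: [nenfuso] → [nnfuso]
Rule 2 Degemination: [nnfuso] → [nfuso]
Rule 3 Nasal Place Assimilation: [nfuso] → [mfuso]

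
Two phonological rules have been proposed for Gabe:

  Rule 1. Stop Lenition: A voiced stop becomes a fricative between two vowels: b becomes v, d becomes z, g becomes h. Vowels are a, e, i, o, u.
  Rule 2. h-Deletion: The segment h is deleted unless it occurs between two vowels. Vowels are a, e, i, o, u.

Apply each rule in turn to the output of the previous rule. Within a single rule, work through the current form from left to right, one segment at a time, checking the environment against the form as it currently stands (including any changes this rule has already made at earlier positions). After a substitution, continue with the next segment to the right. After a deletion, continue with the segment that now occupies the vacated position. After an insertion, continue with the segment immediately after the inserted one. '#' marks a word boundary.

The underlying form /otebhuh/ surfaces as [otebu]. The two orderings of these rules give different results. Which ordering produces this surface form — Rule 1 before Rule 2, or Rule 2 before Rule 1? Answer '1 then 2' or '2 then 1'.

Order 1 then 2:
  1 Stop Lenition: no change — [otebhuh]
  2 h-Deletion: [otebhuh] → [otebu]
  result: [otebu]
Order 2 then 1:
  2 h-Deletion: [otebhuh] → [otebu]
  1 Stop Lenition: [otebu] → [otevu]
  result: [otevu]

1 then 2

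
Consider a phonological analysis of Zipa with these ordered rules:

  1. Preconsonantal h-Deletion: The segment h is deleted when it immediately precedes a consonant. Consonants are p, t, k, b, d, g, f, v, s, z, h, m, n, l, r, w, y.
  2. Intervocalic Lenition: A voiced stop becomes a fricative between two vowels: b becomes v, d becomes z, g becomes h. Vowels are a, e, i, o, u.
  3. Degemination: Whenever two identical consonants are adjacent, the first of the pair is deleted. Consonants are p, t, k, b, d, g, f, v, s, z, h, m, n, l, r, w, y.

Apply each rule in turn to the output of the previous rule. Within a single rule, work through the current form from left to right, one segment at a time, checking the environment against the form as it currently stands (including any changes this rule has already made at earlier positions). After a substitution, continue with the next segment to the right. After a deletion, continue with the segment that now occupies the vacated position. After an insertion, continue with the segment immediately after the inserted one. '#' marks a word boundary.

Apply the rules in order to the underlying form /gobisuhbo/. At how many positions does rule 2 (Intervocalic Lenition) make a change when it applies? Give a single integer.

1 Preconsonantal h-Deletion: [gobisuhbo] → [gobisubo]
2 Intervocalic Lenition: [gobisubo] → [govisuvo]
3 Degemination: no change — [govisuvo]
Rule 2 changed 2 position(s).

2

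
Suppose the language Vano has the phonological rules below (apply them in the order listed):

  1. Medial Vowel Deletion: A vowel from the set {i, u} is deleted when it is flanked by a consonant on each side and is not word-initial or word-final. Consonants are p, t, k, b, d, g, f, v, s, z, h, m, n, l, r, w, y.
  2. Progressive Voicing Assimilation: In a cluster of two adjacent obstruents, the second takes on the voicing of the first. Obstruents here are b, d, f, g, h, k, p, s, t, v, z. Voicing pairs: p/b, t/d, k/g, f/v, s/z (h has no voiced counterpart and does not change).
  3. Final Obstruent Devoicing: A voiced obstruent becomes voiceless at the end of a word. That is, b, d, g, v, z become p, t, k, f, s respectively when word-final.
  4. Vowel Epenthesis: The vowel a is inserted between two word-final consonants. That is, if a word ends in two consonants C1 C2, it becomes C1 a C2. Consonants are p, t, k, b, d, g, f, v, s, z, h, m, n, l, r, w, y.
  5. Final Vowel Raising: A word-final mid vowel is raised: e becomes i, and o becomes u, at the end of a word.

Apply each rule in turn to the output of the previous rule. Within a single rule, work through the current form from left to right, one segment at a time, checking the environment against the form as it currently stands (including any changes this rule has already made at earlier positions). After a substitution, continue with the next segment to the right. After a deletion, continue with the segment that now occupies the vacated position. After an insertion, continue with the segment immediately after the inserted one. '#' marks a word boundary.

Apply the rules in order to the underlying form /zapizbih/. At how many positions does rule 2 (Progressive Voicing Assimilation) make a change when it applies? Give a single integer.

2

1 Medial Vowel Deletion: [zapizbih] → [zapzbh]
2 Progressive Voicing Assimilation: [zapzbh] → [zapsph]
3 Final Obstruent Devoicing: no change — [zapsph]
4 Vowel Epenthesis: [zapsph] → [zapspah]
5 Final Vowel Raising: no change — [zapspah]
Rule 2 changed 2 position(s).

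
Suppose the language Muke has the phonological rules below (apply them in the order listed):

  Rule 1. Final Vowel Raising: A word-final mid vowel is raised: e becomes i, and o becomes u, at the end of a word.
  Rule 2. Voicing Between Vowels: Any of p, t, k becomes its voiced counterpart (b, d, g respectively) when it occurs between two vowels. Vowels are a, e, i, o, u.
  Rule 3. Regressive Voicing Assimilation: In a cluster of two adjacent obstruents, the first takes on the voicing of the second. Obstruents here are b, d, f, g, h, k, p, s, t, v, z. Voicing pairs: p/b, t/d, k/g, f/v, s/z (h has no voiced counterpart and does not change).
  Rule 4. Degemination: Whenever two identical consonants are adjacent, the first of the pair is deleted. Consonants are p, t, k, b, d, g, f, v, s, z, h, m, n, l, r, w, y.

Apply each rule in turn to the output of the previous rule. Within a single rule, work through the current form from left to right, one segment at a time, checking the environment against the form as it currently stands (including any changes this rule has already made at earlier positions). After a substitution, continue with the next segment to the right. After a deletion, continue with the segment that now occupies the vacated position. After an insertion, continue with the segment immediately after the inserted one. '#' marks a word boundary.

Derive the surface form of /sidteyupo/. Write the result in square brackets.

Rule 1 Final Vowel Raising: [sidteyupo] → [sidteyupu]
Rule 2 Voicing Between Vowels: [sidteyupu] → [sidteyubu]
Rule 3 Regressive Voicing Assimilation: [sidteyubu] → [sitteyubu]
Rule 4 Degemination: [sitteyubu] → [siteyubu]

[siteyubu]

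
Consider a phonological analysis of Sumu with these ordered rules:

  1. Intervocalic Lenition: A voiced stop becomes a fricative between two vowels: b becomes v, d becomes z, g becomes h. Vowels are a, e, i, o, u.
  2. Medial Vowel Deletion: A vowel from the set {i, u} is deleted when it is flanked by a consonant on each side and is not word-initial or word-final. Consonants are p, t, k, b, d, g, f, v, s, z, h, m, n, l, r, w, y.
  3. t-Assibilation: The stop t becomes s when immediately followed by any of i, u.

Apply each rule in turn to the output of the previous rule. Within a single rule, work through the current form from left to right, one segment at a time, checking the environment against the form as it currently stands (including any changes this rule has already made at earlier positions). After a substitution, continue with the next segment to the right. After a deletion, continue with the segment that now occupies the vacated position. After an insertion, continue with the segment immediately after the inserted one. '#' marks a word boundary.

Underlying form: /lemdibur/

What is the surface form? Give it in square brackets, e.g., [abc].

[lemdvr]

1 Intervocalic Lenition: [lemdibur] → [lemdivur]
2 Medial Vowel Deletion: [lemdivur] → [lemdvr]
3 t-Assibilation: no change — [lemdvr]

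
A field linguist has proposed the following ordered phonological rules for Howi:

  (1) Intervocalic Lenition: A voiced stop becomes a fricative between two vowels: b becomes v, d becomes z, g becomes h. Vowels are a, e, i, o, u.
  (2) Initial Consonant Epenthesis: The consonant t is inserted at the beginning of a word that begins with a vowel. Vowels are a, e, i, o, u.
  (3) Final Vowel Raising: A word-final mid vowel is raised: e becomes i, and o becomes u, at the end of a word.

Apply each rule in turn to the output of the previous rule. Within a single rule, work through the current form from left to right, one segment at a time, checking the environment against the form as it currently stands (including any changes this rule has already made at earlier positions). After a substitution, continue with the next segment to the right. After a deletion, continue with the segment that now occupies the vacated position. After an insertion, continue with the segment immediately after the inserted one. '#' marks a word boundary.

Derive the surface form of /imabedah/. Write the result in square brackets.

(1) Intervocalic Lenition: [imabedah] → [imavezah]
(2) Initial Consonant Epenthesis: [imavezah] → [timavezah]
(3) Final Vowel Raising: no change — [timavezah]

[timavezah]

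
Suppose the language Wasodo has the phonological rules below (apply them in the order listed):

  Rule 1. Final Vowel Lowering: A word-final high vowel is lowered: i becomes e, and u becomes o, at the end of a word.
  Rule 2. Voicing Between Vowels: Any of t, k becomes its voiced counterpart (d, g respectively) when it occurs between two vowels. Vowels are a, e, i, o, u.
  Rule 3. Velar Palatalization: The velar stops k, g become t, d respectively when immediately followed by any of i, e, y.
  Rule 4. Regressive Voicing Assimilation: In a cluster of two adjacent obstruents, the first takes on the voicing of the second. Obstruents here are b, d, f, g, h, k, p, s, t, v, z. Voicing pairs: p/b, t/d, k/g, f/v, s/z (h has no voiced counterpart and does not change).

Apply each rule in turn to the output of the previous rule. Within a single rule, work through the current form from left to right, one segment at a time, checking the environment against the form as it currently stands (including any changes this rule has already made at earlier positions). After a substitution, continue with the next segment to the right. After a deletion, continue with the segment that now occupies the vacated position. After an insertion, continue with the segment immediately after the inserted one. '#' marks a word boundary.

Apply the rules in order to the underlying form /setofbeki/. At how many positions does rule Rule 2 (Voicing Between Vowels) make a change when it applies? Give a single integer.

Rule 1 Final Vowel Lowering: [setofbeki] → [setofbeke]
Rule 2 Voicing Between Vowels: [setofbeke] → [sedofbege]
Rule 3 Velar Palatalization: [sedofbege] → [sedofbede]
Rule 4 Regressive Voicing Assimilation: [sedofbede] → [sedovbede]
Rule Rule 2 changed 2 position(s).

2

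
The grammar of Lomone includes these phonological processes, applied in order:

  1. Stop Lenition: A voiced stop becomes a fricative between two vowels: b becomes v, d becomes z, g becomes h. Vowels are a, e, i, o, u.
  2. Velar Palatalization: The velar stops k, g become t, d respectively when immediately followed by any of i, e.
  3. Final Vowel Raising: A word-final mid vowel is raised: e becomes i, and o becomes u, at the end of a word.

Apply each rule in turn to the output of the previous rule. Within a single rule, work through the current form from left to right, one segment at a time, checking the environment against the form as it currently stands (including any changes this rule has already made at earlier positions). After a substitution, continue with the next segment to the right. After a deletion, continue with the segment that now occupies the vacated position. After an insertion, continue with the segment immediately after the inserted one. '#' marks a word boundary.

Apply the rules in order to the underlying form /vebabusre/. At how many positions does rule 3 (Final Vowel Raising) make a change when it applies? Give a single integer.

1

1 Stop Lenition: [vebabusre] → [vevavusre]
2 Velar Palatalization: no change — [vevavusre]
3 Final Vowel Raising: [vevavusre] → [vevavusri]
Rule 3 changed 1 position(s).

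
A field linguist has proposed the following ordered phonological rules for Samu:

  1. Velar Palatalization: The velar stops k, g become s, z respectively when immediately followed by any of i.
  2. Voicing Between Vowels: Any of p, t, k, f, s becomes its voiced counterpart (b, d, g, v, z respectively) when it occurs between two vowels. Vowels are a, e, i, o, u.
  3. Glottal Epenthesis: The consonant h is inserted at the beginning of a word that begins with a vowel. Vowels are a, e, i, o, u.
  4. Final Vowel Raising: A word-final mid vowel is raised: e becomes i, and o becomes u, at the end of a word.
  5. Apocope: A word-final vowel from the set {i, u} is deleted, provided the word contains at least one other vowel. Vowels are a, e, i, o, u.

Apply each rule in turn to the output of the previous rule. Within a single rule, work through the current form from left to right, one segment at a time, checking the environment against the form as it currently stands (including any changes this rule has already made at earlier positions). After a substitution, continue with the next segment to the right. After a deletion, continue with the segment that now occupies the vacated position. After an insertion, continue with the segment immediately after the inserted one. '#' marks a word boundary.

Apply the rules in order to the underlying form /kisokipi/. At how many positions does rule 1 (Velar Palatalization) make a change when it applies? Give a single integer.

2

1 Velar Palatalization: [kisokipi] → [sisosipi]
2 Voicing Between Vowels: [sisosipi] → [sizozibi]
3 Glottal Epenthesis: no change — [sizozibi]
4 Final Vowel Raising: no change — [sizozibi]
5 Apocope: [sizozibi] → [sizozib]
Rule 1 changed 2 position(s).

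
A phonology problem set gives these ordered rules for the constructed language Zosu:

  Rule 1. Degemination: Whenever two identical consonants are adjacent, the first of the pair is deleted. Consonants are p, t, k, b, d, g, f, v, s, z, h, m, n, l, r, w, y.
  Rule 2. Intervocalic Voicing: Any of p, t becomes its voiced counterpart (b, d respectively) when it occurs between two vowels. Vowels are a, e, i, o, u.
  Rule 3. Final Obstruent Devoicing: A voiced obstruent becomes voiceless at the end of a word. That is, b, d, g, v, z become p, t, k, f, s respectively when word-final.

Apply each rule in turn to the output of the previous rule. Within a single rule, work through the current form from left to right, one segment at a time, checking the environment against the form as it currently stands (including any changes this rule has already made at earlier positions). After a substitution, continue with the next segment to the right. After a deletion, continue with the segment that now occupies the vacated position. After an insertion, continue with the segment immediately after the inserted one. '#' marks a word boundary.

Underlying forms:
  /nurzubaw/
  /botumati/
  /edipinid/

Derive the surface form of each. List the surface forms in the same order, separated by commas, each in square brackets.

/nurzubaw/:
  Rule 1 Degemination: no change — [nurzubaw]
  Rule 2 Intervocalic Voicing: no change — [nurzubaw]
  Rule 3 Final Obstruent Devoicing: no change — [nurzubaw]
/botumati/:
  Rule 1 Degemination: no change — [botumati]
  Rule 2 Intervocalic Voicing: [botumati] → [bodumadi]
  Rule 3 Final Obstruent Devoicing: no change — [bodumadi]
/edipinid/:
  Rule 1 Degemination: no change — [edipinid]
  Rule 2 Intervocalic Voicing: [edipinid] → [edibinid]
  Rule 3 Final Obstruent Devoicing: [edibinid] → [edibinit]

[nurzubaw], [bodumadi], [edibinit]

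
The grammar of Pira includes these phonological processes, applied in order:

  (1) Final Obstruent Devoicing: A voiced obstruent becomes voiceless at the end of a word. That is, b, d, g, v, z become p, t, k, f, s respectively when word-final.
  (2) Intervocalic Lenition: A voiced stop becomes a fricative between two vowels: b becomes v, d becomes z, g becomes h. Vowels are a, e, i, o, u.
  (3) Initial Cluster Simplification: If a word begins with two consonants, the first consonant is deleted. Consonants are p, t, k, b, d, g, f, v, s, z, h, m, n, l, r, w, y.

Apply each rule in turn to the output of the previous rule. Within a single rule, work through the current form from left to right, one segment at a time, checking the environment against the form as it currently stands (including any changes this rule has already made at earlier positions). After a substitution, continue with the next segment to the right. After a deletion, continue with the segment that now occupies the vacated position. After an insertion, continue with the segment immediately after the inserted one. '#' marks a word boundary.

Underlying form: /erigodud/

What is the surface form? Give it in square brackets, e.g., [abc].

(1) Final Obstruent Devoicing: [erigodud] → [erigodut]
(2) Intervocalic Lenition: [erigodut] → [erihozut]
(3) Initial Cluster Simplification: no change — [erihozut]

[erihozut]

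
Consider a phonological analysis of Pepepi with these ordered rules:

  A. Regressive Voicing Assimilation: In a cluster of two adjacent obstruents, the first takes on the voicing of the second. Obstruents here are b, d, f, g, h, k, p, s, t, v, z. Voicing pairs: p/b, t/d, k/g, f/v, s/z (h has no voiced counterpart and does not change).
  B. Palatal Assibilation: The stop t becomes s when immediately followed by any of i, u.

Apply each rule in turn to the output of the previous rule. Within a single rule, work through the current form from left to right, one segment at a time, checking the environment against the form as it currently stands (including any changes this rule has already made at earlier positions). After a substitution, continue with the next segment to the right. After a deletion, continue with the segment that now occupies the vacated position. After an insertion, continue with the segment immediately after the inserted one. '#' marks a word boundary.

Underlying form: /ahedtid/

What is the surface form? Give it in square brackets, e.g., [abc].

[ahetsid]

A Regressive Voicing Assimilation: [ahedtid] → [ahettid]
B Palatal Assibilation: [ahettid] → [ahetsid]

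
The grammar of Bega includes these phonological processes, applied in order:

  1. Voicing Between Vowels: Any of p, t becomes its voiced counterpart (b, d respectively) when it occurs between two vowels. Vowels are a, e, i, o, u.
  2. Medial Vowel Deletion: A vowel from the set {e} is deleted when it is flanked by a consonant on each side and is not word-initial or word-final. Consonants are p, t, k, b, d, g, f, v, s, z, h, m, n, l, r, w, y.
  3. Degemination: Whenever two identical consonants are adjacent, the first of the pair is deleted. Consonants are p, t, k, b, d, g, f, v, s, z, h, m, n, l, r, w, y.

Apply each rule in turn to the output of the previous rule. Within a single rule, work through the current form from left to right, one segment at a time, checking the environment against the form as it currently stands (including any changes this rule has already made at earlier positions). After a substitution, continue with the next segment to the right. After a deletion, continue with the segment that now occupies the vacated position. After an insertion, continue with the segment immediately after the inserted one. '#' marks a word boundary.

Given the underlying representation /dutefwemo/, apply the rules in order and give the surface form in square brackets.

1 Voicing Between Vowels: [dutefwemo] → [dudefwemo]
2 Medial Vowel Deletion: [dudefwemo] → [dudfwmo]
3 Degemination: no change — [dudfwmo]

[dudfwmo]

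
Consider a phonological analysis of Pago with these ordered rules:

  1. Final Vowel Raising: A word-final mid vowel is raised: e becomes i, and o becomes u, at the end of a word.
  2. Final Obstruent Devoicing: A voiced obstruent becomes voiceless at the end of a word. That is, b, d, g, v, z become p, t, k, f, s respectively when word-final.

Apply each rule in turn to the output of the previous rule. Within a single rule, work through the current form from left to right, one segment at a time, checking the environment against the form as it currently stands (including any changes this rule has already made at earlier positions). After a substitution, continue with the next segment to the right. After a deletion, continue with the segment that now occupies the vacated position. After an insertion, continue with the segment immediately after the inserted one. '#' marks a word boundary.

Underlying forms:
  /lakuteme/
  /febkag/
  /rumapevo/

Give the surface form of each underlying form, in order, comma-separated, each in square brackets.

[lakutemi], [febkak], [rumapevu]

/lakuteme/:
  1 Final Vowel Raising: [lakuteme] → [lakutemi]
  2 Final Obstruent Devoicing: no change — [lakutemi]
/febkag/:
  1 Final Vowel Raising: no change — [febkag]
  2 Final Obstruent Devoicing: [febkag] → [febkak]
/rumapevo/:
  1 Final Vowel Raising: [rumapevo] → [rumapevu]
  2 Final Obstruent Devoicing: no change — [rumapevu]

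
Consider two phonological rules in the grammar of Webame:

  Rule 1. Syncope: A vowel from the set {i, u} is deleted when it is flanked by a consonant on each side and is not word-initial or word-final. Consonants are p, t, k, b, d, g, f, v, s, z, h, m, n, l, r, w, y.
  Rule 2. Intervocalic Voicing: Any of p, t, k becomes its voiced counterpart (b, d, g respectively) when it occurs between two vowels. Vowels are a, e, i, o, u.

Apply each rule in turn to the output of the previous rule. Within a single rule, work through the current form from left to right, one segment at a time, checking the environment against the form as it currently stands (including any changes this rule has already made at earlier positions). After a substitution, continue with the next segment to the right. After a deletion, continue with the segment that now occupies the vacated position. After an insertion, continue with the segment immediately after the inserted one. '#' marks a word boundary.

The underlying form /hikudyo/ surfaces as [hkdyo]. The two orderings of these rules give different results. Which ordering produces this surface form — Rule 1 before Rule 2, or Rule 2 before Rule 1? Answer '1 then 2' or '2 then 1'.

1 then 2

Order 1 then 2:
  1 Syncope: [hikudyo] → [hkdyo]
  2 Intervocalic Voicing: no change — [hkdyo]
  result: [hkdyo]
Order 2 then 1:
  2 Intervocalic Voicing: [hikudyo] → [higudyo]
  1 Syncope: [higudyo] → [hgdyo]
  result: [hgdyo]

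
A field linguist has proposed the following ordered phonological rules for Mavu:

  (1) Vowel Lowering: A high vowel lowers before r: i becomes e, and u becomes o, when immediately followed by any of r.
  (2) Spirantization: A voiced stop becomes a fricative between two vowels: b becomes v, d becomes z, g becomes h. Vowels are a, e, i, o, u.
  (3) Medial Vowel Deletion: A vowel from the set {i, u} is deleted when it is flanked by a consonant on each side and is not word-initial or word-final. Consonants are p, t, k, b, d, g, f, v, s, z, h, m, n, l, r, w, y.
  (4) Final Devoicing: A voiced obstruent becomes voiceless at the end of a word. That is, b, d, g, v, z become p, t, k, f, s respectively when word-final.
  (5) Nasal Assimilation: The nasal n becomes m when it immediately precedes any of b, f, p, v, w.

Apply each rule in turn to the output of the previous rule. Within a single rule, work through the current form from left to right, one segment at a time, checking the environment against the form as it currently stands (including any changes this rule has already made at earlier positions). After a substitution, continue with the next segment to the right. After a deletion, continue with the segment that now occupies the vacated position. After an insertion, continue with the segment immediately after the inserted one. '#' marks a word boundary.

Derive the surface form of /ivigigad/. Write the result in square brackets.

(1) Vowel Lowering: no change — [ivigigad]
(2) Spirantization: [ivigigad] → [ivihihad]
(3) Medial Vowel Deletion: [ivihihad] → [ivhhad]
(4) Final Devoicing: [ivhhad] → [ivhhat]
(5) Nasal Assimilation: no change — [ivhhat]

[ivhhat]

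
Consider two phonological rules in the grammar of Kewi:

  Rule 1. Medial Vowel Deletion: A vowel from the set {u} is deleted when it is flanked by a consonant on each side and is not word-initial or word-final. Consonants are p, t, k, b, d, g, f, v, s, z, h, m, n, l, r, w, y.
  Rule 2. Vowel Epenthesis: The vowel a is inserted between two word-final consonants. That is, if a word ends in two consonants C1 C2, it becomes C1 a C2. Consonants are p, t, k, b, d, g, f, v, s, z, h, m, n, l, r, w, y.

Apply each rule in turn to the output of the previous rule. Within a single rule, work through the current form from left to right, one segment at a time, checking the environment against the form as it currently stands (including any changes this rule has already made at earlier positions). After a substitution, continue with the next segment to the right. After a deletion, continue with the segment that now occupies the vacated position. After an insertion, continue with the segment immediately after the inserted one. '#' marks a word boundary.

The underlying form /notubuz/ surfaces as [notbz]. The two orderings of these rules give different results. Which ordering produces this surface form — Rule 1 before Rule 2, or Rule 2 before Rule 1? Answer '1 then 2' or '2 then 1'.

2 then 1

Order 1 then 2:
  1 Medial Vowel Deletion: [notubuz] → [notbz]
  2 Vowel Epenthesis: [notbz] → [notbaz]
  result: [notbaz]
Order 2 then 1:
  2 Vowel Epenthesis: no change — [notubuz]
  1 Medial Vowel Deletion: [notubuz] → [notbz]
  result: [notbz]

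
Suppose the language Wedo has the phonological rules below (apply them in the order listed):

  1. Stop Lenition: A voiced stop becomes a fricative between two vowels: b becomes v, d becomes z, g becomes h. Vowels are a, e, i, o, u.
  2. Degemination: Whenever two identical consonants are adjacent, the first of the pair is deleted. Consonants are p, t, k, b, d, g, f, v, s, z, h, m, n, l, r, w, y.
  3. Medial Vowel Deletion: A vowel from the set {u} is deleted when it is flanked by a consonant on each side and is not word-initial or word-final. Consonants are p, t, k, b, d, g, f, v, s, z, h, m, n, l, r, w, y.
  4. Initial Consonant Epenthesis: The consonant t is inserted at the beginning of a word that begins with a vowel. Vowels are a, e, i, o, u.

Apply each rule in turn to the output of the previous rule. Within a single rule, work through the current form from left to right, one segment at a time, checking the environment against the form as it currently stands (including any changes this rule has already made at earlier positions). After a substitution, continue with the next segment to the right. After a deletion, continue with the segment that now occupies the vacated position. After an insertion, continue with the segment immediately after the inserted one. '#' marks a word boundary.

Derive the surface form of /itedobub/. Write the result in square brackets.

1 Stop Lenition: [itedobub] → [itezovub]
2 Degemination: no change — [itezovub]
3 Medial Vowel Deletion: [itezovub] → [itezovb]
4 Initial Consonant Epenthesis: [itezovb] → [titezovb]

[titezovb]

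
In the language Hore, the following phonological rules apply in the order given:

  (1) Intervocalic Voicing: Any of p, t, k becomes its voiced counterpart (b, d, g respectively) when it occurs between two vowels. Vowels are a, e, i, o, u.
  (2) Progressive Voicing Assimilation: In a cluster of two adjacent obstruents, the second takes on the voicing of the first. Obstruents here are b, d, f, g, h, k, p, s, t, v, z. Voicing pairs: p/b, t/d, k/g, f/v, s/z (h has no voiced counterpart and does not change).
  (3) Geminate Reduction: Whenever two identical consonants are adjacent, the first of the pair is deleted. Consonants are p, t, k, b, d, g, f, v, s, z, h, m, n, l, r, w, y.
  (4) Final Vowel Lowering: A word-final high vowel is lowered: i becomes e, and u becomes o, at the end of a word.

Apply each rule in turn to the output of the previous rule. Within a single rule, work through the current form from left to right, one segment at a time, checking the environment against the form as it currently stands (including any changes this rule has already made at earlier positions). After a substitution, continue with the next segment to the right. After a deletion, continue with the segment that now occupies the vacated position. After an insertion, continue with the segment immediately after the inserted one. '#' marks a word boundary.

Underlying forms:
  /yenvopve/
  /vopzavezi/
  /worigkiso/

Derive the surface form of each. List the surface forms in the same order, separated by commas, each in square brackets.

/yenvopve/:
  (1) Intervocalic Voicing: no change — [yenvopve]
  (2) Progressive Voicing Assimilation: [yenvopve] → [yenvopfe]
  (3) Geminate Reduction: no change — [yenvopfe]
  (4) Final Vowel Lowering: no change — [yenvopfe]
/vopzavezi/:
  (1) Intervocalic Voicing: no change — [vopzavezi]
  (2) Progressive Voicing Assimilation: [vopzavezi] → [vopsavezi]
  (3) Geminate Reduction: no change — [vopsavezi]
  (4) Final Vowel Lowering: [vopsavezi] → [vopsaveze]
/worigkiso/:
  (1) Intervocalic Voicing: no change — [worigkiso]
  (2) Progressive Voicing Assimilation: [worigkiso] → [woriggiso]
  (3) Geminate Reduction: [woriggiso] → [worigiso]
  (4) Final Vowel Lowering: no change — [worigiso]

[yenvopfe], [vopsaveze], [worigiso]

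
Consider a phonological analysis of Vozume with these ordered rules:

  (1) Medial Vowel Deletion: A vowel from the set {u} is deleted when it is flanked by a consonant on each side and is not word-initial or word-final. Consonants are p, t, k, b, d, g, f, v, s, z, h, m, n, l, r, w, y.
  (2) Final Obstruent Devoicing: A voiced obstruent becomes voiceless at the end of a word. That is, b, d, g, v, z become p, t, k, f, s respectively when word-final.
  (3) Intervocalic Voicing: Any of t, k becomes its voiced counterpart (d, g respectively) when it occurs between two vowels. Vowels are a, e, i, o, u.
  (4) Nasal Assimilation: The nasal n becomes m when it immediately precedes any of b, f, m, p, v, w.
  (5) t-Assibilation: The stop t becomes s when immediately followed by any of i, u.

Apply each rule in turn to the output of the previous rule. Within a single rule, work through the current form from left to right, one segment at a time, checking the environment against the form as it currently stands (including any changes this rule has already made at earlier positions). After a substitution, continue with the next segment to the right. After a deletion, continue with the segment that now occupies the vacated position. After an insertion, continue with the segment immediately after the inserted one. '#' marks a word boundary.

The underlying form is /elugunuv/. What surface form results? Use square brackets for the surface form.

(1) Medial Vowel Deletion: [elugunuv] → [elgnv]
(2) Final Obstruent Devoicing: [elgnv] → [elgnf]
(3) Intervocalic Voicing: no change — [elgnf]
(4) Nasal Assimilation: [elgnf] → [elgmf]
(5) t-Assibilation: no change — [elgmf]

[elgmf]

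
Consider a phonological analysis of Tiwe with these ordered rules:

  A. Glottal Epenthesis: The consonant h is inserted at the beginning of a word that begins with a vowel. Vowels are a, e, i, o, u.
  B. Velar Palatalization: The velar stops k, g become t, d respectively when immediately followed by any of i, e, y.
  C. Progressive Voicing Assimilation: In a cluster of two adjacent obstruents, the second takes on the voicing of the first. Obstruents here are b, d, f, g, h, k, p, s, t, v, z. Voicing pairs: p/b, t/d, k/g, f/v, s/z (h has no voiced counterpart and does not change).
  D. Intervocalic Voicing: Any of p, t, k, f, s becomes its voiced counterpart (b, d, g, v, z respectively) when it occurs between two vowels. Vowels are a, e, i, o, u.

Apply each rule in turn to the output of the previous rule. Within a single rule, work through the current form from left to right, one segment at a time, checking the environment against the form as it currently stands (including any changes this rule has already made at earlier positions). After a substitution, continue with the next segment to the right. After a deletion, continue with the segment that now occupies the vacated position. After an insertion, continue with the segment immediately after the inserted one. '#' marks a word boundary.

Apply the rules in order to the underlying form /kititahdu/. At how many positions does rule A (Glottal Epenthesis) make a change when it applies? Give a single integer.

A Glottal Epenthesis: no change — [kititahdu]
B Velar Palatalization: [kititahdu] → [tititahdu]
C Progressive Voicing Assimilation: [tititahdu] → [tititahtu]
D Intervocalic Voicing: [tititahtu] → [tididahtu]
Rule A changed 0 position(s).

0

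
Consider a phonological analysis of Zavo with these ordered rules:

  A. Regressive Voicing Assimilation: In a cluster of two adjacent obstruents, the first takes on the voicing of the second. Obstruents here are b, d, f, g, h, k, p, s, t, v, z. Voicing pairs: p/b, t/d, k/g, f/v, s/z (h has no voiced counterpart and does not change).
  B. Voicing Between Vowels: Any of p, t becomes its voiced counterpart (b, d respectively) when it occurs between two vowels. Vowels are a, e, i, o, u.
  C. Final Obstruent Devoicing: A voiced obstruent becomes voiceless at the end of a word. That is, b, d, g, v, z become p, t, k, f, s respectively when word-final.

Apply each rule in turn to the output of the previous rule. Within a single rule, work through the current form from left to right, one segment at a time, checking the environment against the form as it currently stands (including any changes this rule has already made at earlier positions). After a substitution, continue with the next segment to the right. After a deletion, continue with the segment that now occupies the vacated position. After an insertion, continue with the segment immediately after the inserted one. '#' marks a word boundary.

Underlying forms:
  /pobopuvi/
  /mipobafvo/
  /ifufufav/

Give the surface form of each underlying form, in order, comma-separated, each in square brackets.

/pobopuvi/:
  A Regressive Voicing Assimilation: no change — [pobopuvi]
  B Voicing Between Vowels: [pobopuvi] → [pobobuvi]
  C Final Obstruent Devoicing: no change — [pobobuvi]
/mipobafvo/:
  A Regressive Voicing Assimilation: [mipobafvo] → [mipobavvo]
  B Voicing Between Vowels: [mipobavvo] → [mibobavvo]
  C Final Obstruent Devoicing: no change — [mibobavvo]
/ifufufav/:
  A Regressive Voicing Assimilation: no change — [ifufufav]
  B Voicing Between Vowels: no change — [ifufufav]
  C Final Obstruent Devoicing: [ifufufav] → [ifufufaf]

[pobobuvi], [mibobavvo], [ifufufaf]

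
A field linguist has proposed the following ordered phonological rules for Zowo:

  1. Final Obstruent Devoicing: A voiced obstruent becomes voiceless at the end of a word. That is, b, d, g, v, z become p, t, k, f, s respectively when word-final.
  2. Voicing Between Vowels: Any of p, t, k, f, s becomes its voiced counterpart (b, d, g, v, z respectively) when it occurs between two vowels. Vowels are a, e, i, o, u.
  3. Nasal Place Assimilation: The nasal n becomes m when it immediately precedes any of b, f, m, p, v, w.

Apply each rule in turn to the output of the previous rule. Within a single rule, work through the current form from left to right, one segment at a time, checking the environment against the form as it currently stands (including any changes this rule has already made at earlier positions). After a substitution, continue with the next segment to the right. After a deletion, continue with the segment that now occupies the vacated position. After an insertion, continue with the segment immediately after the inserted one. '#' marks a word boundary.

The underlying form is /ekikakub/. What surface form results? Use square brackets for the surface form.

1 Final Obstruent Devoicing: [ekikakub] → [ekikakup]
2 Voicing Between Vowels: [ekikakup] → [egigagup]
3 Nasal Place Assimilation: no change — [egigagup]

[egigagup]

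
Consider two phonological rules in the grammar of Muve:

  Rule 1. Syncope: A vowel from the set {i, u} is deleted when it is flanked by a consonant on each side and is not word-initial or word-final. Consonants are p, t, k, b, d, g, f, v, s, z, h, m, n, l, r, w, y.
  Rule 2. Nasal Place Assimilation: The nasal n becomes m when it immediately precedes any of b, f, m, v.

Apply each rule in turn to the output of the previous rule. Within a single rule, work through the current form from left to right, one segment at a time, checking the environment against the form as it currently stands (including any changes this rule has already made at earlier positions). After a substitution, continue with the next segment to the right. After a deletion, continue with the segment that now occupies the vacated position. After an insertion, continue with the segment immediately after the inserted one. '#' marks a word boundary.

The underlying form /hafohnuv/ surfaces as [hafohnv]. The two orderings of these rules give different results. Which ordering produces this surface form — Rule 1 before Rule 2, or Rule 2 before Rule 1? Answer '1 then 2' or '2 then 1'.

Order 1 then 2:
  1 Syncope: [hafohnuv] → [hafohnv]
  2 Nasal Place Assimilation: [hafohnv] → [hafohmv]
  result: [hafohmv]
Order 2 then 1:
  2 Nasal Place Assimilation: no change — [hafohnuv]
  1 Syncope: [hafohnuv] → [hafohnv]
  result: [hafohnv]

2 then 1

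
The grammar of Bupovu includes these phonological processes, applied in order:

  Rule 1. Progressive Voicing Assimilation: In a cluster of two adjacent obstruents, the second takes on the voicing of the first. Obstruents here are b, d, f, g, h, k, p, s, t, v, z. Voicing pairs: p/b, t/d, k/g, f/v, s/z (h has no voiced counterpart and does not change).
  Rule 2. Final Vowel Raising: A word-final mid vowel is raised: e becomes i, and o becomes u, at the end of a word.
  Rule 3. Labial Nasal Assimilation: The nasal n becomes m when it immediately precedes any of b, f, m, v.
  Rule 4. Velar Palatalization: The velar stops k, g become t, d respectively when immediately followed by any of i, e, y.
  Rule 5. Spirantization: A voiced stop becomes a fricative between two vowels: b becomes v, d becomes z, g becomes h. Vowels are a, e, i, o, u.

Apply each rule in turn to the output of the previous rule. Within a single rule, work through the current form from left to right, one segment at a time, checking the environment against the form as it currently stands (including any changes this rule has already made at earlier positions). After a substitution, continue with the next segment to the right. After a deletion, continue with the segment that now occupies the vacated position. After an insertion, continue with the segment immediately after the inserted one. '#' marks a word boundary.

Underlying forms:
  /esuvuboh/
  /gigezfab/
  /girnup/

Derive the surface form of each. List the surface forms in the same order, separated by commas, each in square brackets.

[esuvuvoh], [dizezvab], [dirnup]

/esuvuboh/:
  Rule 1 Progressive Voicing Assimilation: no change — [esuvuboh]
  Rule 2 Final Vowel Raising: no change — [esuvuboh]
  Rule 3 Labial Nasal Assimilation: no change — [esuvuboh]
  Rule 4 Velar Palatalization: no change — [esuvuboh]
  Rule 5 Spirantization: [esuvuboh] → [esuvuvoh]
/gigezfab/:
  Rule 1 Progressive Voicing Assimilation: [gigezfab] → [gigezvab]
  Rule 2 Final Vowel Raising: no change — [gigezvab]
  Rule 3 Labial Nasal Assimilation: no change — [gigezvab]
  Rule 4 Velar Palatalization: [gigezvab] → [didezvab]
  Rule 5 Spirantization: [didezvab] → [dizezvab]
/girnup/:
  Rule 1 Progressive Voicing Assimilation: no change — [girnup]
  Rule 2 Final Vowel Raising: no change — [girnup]
  Rule 3 Labial Nasal Assimilation: no change — [girnup]
  Rule 4 Velar Palatalization: [girnup] → [dirnup]
  Rule 5 Spirantization: no change — [dirnup]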